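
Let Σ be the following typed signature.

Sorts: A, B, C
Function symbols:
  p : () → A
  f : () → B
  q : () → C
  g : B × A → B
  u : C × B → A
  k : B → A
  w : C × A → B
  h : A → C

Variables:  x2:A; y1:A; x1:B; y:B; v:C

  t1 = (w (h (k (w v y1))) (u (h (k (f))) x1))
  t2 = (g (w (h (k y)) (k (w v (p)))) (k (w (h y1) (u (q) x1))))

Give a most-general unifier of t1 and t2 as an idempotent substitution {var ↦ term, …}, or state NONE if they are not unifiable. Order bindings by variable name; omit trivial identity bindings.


head clash or occurs-check failure — not unifiable

NONE (not unifiable)


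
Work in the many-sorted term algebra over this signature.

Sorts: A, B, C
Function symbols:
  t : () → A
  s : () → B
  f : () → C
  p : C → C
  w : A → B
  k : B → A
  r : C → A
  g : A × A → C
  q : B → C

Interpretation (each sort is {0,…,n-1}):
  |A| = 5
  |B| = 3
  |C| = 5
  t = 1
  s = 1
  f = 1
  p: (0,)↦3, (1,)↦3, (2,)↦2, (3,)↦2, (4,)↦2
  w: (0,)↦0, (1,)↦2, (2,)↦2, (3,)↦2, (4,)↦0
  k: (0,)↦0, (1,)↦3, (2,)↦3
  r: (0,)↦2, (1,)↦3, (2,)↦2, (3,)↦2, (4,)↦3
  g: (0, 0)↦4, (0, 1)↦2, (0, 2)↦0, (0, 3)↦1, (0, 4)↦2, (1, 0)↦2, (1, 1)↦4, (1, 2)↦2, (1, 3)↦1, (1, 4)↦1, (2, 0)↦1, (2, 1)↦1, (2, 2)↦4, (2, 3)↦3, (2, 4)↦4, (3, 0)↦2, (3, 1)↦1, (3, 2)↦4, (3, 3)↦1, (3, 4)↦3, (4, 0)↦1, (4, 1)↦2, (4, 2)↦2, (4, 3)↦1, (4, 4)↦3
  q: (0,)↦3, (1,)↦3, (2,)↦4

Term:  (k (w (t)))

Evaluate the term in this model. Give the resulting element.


value = 3

  t = 1
  (w (t)) = w(1,) = 2
  (k (w (t))) = k(2,) = 3


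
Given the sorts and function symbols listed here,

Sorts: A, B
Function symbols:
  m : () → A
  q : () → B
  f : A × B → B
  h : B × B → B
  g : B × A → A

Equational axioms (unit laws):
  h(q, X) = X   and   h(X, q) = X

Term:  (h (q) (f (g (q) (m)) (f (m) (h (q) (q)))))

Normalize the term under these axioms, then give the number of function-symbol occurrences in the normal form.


size = 7

1. (h (q) (f (g (q) (m)) (f (m) (h (q) (q)))))  →  (f (g (q) (m)) (f (m) (h (q) (q))))
2. (f (g (q) (m)) (f (m) (h (q) (q))))  →  (f (g (q) (m)) (f (m) (q)))
normal form: (f (g (q) (m)) (f (m) (q)))


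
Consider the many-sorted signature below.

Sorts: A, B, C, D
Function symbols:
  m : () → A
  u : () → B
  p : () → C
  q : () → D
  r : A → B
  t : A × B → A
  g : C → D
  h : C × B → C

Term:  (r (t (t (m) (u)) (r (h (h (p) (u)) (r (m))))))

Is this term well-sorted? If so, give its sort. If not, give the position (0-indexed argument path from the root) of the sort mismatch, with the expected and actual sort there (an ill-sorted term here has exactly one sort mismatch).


      (m) : A
      (u) : B
    (t (m) (u)) : A
          (p) : C
          (u) : B
        (h (p) (u)) : C
          (m) : A
        (r (m)) : B
      (h (h (p) (u)) (r (m))) : C
    (r (h (h (p) (u)) (r (m)))) : ✗ arg 0 at [0, 1, 0] has sort C, expected A

ill-sorted at position [0, 1, 0]: expected A, got C


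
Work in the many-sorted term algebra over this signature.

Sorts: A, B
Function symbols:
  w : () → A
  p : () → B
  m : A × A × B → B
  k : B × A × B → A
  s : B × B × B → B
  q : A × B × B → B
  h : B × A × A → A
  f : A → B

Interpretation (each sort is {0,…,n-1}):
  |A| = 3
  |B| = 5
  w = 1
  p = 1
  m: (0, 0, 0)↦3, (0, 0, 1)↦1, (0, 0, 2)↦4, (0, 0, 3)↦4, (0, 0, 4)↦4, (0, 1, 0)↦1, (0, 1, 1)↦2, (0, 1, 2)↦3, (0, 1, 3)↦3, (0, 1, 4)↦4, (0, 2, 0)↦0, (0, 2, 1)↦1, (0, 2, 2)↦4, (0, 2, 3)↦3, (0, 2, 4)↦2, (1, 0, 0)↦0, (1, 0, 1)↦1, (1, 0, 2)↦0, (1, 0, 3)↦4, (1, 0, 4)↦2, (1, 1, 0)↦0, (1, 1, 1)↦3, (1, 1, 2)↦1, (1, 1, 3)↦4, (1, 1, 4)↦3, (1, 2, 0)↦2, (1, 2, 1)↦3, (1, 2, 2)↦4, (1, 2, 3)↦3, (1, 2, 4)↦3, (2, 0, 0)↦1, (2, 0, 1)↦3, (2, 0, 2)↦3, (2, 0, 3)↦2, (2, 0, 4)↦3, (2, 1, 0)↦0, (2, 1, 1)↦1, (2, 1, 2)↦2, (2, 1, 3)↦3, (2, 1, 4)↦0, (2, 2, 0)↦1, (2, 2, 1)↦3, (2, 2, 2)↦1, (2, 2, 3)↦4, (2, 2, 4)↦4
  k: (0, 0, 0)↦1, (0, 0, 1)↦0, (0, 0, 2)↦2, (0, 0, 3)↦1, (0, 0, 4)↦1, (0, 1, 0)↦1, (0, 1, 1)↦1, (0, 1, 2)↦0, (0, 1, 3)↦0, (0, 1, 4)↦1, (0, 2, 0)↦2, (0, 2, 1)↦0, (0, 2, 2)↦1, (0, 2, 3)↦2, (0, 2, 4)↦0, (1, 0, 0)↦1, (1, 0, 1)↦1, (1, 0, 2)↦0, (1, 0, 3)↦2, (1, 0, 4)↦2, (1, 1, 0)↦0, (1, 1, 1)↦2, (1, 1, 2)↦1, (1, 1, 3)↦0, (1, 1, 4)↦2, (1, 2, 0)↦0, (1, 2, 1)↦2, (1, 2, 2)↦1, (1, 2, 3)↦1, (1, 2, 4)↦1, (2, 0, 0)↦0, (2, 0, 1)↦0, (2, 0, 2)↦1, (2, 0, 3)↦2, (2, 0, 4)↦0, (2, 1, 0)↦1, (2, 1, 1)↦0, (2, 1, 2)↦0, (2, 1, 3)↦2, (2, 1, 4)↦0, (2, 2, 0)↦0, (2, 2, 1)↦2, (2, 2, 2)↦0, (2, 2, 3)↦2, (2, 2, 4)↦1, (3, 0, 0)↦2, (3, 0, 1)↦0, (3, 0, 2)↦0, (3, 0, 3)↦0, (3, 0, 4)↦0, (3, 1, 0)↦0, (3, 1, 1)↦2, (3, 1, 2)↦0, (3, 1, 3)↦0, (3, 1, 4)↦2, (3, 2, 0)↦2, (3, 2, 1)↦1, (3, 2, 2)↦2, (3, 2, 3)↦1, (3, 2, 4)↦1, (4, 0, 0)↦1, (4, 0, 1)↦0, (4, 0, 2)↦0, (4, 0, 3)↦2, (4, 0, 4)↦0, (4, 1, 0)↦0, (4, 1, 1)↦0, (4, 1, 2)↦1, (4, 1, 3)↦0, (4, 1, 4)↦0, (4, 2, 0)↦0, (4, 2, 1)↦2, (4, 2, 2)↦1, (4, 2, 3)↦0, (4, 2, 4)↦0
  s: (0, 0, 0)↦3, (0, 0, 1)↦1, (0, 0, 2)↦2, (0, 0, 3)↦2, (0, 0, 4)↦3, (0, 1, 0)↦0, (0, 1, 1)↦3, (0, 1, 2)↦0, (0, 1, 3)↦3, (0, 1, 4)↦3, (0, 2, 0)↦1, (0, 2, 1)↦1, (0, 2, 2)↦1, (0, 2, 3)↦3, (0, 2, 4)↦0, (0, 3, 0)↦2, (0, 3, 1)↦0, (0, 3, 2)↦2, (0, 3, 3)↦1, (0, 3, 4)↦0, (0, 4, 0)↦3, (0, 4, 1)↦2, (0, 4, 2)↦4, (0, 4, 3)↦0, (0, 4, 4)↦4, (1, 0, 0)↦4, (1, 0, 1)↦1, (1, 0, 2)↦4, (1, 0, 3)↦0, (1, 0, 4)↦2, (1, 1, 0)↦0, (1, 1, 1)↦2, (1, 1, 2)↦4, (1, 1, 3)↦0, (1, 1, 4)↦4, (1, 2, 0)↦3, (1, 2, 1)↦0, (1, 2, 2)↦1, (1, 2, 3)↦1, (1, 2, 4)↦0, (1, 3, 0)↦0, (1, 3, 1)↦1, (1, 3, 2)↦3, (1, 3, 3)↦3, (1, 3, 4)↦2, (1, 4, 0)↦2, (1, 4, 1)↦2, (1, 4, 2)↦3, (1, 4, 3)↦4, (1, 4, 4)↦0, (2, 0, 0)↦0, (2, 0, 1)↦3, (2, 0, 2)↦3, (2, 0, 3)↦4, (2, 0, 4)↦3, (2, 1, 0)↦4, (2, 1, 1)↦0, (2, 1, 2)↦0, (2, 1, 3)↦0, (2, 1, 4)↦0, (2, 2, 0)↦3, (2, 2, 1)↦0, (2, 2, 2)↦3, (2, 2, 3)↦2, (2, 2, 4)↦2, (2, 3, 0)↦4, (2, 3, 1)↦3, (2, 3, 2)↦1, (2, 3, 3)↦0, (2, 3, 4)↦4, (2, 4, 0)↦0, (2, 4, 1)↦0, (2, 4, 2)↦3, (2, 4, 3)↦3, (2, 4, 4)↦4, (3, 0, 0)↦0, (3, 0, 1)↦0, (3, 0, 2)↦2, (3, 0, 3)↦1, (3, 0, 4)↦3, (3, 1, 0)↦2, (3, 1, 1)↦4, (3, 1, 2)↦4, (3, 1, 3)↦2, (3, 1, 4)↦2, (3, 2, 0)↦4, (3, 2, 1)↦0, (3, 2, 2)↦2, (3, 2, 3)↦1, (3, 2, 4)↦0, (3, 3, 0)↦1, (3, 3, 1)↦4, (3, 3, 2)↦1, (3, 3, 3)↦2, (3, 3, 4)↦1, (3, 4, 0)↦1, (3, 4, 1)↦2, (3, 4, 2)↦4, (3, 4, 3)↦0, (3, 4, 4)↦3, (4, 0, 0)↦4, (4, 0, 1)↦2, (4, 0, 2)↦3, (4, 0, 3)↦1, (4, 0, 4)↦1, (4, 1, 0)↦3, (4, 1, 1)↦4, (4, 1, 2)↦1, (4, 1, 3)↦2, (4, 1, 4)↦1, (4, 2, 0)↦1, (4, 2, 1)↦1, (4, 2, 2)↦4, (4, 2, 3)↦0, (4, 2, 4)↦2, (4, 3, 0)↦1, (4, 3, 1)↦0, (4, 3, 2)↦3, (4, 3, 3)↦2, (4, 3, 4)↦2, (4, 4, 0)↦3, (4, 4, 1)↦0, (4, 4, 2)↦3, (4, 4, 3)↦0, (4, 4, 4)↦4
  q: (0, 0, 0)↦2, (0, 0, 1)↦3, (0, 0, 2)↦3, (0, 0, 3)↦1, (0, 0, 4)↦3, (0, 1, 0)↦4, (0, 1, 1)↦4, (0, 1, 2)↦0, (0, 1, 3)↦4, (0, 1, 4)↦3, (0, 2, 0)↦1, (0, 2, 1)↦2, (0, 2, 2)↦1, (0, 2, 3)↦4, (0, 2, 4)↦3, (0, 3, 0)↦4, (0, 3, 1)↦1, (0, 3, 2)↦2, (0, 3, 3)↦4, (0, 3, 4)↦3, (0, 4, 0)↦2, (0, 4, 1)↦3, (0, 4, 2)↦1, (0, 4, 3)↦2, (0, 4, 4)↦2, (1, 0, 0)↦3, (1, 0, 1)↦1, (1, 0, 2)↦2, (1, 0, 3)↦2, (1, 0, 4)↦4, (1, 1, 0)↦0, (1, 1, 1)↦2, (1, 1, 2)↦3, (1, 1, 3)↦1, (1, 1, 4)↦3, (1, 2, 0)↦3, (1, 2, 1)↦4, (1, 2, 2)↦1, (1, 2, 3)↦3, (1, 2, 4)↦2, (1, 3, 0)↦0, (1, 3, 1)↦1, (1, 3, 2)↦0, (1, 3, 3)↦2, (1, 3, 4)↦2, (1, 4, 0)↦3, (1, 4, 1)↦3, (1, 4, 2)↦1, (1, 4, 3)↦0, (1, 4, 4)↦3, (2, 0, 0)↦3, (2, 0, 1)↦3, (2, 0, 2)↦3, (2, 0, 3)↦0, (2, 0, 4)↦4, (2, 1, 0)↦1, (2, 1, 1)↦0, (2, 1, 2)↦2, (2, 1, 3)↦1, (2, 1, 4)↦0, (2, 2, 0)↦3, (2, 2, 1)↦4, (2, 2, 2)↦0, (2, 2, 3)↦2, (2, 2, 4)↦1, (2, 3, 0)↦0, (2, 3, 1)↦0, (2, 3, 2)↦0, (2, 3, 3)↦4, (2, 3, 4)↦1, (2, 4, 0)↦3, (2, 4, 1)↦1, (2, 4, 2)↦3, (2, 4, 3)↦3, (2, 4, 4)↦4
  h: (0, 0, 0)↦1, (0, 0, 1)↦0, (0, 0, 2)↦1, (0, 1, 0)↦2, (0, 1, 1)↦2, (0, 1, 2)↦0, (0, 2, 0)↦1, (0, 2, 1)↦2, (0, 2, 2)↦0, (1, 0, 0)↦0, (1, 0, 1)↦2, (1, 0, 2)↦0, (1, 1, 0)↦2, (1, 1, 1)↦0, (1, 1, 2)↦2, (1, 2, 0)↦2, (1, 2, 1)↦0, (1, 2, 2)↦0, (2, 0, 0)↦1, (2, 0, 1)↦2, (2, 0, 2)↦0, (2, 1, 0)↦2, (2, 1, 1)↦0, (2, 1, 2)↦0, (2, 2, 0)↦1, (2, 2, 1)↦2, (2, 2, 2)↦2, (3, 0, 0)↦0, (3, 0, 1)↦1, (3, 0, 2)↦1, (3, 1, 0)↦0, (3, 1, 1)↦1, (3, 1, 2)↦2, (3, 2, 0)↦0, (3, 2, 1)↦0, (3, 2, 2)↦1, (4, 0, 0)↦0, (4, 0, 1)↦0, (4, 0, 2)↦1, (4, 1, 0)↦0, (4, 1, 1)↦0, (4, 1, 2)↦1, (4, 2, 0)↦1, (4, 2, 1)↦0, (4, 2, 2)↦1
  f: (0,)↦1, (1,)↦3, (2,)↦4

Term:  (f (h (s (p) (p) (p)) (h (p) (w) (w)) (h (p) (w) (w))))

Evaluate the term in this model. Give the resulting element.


value = 3

  p = 1
  p = 1
  p = 1
  (s (p) (p) (p)) = s(1, 1, 1) = 2
  p = 1
  w = 1
  w = 1
  (h (p) (w) (w)) = h(1, 1, 1) = 0
  p = 1
  w = 1
  w = 1
  (h (p) (w) (w)) = h(1, 1, 1) = 0
  (h (s (p) (p) (p)) (h (p) (w) (w)) (h (p) (w) (w))) = h(2, 0, 0) = 1
  (f (h (s (p) (p) (p)) (h (p) (w) (w)) (h (p) (w) (w)))) = f(1,) = 3


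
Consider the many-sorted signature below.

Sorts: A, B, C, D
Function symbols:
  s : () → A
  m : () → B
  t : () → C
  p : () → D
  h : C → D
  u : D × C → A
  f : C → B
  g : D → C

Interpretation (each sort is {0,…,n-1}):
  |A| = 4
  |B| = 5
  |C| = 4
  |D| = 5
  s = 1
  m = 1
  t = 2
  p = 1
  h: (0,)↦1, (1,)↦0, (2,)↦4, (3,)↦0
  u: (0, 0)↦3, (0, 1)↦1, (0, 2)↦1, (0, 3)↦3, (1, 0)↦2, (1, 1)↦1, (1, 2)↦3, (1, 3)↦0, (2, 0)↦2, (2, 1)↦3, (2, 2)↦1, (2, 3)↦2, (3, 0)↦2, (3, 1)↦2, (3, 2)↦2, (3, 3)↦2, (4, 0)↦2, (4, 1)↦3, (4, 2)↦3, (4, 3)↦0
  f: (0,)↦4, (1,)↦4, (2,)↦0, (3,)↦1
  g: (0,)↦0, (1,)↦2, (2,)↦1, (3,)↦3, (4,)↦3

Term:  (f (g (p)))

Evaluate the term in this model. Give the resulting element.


value = 0

  p = 1
  (g (p)) = g(1,) = 2
  (f (g (p))) = f(2,) = 0


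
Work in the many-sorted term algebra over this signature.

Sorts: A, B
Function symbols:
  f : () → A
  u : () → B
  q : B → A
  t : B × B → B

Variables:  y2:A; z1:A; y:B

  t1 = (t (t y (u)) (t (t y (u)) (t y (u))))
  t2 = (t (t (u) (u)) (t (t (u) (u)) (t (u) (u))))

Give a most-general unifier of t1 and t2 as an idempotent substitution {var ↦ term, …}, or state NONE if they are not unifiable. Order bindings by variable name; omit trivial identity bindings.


{y ↦ (u)}


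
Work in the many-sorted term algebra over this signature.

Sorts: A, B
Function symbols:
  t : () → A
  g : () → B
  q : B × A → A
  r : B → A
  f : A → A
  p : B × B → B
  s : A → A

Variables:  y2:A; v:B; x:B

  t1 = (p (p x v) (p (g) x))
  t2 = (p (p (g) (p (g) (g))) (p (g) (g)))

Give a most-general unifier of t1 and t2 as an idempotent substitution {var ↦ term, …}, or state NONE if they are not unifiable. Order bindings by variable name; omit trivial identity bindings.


{v ↦ (p (g) (g)), x ↦ (g)}


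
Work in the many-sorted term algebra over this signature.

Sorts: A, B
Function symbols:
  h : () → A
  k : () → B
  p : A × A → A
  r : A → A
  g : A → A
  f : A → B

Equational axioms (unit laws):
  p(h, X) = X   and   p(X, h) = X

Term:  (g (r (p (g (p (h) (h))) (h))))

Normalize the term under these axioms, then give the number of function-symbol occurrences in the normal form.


1. (g (r (p (g (p (h) (h))) (h))))  →  (g (r (g (p (h) (h)))))
2. (g (r (g (p (h) (h)))))  →  (g (r (g (h))))
normal form: (g (r (g (h))))

size = 4


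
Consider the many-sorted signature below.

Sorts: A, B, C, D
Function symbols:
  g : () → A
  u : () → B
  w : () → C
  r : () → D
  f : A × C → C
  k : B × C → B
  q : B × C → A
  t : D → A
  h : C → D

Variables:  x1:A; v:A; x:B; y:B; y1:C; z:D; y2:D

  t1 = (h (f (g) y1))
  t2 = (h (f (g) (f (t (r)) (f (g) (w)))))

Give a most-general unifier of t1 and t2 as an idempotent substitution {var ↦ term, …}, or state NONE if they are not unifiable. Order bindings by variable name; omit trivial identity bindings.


{y1 ↦ (f (t (r)) (f (g) (w)))}


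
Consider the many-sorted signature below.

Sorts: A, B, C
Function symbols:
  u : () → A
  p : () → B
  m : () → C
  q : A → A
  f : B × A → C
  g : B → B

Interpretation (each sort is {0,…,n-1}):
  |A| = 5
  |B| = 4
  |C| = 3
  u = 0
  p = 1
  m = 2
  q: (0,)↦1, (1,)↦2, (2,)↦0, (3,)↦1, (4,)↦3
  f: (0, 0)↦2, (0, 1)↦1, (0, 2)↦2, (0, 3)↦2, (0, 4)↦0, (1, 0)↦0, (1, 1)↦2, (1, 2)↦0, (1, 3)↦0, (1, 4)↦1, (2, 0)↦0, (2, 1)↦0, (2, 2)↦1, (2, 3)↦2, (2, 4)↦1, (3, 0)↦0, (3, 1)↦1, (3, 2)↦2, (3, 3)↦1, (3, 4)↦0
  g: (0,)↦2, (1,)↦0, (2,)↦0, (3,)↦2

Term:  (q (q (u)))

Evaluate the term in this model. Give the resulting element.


  u = 0
  (q (u)) = q(0,) = 1
  (q (q (u))) = q(1,) = 2

value = 2


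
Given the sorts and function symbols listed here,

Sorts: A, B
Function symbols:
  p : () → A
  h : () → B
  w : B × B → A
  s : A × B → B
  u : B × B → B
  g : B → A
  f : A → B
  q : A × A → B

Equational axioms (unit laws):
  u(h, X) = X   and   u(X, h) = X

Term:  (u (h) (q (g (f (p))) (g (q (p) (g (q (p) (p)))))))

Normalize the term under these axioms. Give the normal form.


1. (u (h) (q (g (f (p))) (g (q (p) (g (q (p) (p)))))))  →  (q (g (f (p))) (g (q (p) (g (q (p) (p))))))

normal form = (q (g (f (p))) (g (q (p) (g (q (p) (p))))))


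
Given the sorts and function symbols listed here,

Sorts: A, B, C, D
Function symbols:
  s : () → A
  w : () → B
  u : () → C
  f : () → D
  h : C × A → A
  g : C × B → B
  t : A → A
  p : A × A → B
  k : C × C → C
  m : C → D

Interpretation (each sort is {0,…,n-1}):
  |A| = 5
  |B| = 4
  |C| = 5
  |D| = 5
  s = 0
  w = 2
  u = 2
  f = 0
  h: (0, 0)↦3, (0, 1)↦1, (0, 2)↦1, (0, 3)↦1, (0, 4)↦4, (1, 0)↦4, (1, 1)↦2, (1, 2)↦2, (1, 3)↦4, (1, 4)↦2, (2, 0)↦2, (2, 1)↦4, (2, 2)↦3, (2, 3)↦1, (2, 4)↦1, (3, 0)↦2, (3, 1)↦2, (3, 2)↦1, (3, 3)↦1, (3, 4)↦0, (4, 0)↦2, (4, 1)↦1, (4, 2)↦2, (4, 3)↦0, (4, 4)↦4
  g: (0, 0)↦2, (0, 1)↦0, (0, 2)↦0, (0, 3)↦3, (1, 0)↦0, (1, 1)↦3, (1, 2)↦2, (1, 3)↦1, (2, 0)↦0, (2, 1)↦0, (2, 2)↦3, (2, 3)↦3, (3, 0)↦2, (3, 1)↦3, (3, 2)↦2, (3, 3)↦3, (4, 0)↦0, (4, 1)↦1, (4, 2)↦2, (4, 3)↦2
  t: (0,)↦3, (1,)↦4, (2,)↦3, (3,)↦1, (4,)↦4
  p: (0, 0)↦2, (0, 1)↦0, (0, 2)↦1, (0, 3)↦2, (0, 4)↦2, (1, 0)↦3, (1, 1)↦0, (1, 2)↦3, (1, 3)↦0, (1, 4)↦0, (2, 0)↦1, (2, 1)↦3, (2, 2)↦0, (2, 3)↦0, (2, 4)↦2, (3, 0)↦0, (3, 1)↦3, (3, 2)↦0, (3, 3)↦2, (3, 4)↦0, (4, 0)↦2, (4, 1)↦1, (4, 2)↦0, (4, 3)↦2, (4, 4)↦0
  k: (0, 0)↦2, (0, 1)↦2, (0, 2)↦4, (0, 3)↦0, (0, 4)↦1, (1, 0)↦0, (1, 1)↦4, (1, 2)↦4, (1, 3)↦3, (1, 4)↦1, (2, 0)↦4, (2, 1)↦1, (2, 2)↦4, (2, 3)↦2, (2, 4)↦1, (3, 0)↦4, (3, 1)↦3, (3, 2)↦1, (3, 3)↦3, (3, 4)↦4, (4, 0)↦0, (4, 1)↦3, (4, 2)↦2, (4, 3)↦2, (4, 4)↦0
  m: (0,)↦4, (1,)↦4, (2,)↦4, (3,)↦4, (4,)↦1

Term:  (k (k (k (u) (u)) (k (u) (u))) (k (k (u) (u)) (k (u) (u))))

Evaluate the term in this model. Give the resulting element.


  u = 2
  u = 2
  (k (u) (u)) = k(2, 2) = 4
  u = 2
  u = 2
  (k (u) (u)) = k(2, 2) = 4
  (k (k (u) (u)) (k (u) (u))) = k(4, 4) = 0
  u = 2
  u = 2
  (k (u) (u)) = k(2, 2) = 4
  u = 2
  u = 2
  (k (u) (u)) = k(2, 2) = 4
  (k (k (u) (u)) (k (u) (u))) = k(4, 4) = 0
  (k (k (k (u) (u)) (k (u) (u))) (k (k (u) (u)) (k (u) (u)))) = k(0, 0) = 2

value = 2


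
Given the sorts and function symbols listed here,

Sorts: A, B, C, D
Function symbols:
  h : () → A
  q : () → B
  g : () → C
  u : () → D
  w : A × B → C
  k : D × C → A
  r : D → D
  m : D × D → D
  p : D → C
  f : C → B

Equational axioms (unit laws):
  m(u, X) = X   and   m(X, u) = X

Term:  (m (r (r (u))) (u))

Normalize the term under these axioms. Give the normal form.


normal form = (r (r (u)))

1. (m (r (r (u))) (u))  →  (r (r (u)))


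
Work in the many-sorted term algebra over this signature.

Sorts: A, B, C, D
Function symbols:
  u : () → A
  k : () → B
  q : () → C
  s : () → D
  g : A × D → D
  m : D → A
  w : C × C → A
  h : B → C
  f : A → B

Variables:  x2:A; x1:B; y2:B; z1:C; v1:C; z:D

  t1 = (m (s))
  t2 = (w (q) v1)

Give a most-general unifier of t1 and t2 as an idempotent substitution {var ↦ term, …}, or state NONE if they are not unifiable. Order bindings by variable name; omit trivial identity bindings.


head clash or occurs-check failure — not unifiable

NONE (not unifiable)


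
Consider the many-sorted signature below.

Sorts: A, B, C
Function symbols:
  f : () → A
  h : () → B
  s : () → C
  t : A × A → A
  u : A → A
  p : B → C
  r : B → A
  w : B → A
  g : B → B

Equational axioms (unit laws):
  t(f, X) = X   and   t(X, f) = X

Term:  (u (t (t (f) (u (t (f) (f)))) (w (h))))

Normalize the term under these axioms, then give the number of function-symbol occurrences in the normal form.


size = 6

1. (u (t (t (f) (u (t (f) (f)))) (w (h))))  →  (u (t (u (t (f) (f))) (w (h))))
2. (u (t (u (t (f) (f))) (w (h))))  →  (u (t (u (f)) (w (h))))
normal form: (u (t (u (f)) (w (h))))


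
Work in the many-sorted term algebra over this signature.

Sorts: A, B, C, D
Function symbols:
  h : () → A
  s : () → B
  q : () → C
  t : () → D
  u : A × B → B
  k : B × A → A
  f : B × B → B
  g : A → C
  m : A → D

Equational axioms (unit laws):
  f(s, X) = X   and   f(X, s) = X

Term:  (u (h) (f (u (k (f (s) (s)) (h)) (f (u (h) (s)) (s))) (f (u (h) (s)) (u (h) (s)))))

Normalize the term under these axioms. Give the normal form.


normal form = (u (h) (f (u (k (s) (h)) (u (h) (s))) (f (u (h) (s)) (u (h) (s)))))

1. (u (h) (f (u (k (f (s) (s)) (h)) (f (u (h) (s)) (s))) (f (u (h) (s)) (u (h) (s)))))  →  (u (h) (f (u (k (s) (h)) (f (u (h) (s)) (s))) (f (u (h) (s)) (u (h) (s)))))
2. (u (h) (f (u (k (s) (h)) (f (u (h) (s)) (s))) (f (u (h) (s)) (u (h) (s)))))  →  (u (h) (f (u (k (s) (h)) (u (h) (s))) (f (u (h) (s)) (u (h) (s)))))


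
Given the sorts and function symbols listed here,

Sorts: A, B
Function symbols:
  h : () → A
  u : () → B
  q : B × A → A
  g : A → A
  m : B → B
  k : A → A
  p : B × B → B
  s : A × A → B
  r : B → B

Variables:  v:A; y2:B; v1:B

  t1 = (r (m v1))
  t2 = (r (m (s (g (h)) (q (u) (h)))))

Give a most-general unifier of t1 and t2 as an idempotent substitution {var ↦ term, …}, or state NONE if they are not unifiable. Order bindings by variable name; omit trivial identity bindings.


{v1 ↦ (s (g (h)) (q (u) (h)))}


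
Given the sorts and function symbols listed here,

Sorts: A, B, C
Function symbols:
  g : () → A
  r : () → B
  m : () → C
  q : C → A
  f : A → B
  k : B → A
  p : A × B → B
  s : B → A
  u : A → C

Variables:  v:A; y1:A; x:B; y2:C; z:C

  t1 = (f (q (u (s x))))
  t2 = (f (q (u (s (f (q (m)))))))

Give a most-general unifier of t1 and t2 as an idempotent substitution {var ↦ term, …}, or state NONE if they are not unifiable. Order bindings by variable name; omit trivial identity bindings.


{x ↦ (f (q (m)))}


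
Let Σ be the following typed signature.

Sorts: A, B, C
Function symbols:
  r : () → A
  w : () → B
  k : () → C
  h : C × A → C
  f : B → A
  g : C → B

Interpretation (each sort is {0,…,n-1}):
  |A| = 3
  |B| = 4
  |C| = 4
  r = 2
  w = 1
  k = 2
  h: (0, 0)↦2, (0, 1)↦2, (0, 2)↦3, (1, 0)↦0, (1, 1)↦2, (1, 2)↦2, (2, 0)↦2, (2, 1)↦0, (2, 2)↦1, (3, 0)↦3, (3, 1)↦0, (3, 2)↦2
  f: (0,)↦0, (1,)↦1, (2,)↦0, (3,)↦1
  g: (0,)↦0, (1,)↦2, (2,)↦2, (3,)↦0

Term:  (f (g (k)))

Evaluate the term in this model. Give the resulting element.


  k = 2
  (g (k)) = g(2,) = 2
  (f (g (k))) = f(2,) = 0

value = 0


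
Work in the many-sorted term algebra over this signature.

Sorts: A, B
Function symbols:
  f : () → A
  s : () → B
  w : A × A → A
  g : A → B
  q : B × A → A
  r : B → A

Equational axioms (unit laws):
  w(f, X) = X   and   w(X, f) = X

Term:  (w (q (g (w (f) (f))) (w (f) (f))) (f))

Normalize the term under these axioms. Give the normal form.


1. (w (q (g (w (f) (f))) (w (f) (f))) (f))  →  (q (g (w (f) (f))) (w (f) (f)))
2. (q (g (w (f) (f))) (w (f) (f)))  →  (q (g (f)) (w (f) (f)))
3. (q (g (f)) (w (f) (f)))  →  (q (g (f)) (f))

normal form = (q (g (f)) (f))


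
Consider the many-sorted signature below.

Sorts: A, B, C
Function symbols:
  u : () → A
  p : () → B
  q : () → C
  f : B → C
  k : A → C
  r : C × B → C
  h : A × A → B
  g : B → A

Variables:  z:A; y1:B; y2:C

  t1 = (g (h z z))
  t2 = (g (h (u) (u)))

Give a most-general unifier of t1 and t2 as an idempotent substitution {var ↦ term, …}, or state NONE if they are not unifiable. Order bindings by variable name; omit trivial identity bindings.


{z ↦ (u)}


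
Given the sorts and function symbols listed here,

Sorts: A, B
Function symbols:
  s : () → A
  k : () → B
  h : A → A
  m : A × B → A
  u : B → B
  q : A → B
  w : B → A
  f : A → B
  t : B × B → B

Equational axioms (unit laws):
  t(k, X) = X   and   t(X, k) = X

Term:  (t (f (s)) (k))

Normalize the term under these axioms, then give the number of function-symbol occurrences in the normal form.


1. (t (f (s)) (k))  →  (f (s))
normal form: (f (s))

size = 2


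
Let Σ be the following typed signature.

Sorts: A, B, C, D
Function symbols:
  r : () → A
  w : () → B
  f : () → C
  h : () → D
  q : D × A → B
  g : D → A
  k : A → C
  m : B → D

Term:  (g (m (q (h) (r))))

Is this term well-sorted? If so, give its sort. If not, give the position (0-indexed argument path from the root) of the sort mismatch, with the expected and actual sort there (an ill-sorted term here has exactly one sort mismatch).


well-sorted; sort = A

      (h) : D
      (r) : A
    (q (h) (r)) : B
  (m (q (h) (r))) : D
(g (m (q (h) (r)))) : A


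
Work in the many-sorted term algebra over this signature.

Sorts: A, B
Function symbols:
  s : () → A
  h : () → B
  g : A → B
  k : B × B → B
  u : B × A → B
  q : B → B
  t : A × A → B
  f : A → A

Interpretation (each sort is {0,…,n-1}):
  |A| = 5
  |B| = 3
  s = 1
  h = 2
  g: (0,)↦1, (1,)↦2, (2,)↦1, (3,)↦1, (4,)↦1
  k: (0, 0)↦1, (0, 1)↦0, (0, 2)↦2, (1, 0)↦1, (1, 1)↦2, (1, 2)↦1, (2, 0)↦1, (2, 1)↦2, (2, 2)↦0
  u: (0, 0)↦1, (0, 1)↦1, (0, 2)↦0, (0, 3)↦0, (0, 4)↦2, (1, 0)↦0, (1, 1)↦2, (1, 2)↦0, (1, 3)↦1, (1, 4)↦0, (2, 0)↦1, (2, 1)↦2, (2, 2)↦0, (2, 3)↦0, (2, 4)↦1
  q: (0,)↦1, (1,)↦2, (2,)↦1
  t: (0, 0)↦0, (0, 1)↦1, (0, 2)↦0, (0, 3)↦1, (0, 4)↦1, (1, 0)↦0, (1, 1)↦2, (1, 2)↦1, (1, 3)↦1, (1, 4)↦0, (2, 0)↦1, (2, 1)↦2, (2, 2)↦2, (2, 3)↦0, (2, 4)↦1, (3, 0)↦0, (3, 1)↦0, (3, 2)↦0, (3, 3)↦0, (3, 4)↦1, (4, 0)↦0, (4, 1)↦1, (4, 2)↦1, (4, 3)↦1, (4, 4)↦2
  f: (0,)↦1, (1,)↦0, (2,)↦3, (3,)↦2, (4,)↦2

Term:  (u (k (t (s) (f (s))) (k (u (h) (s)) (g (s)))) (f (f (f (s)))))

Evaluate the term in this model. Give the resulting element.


value = 0

  s = 1
  s = 1
  (f (s)) = f(1,) = 0
  (t (s) (f (s))) = t(1, 0) = 0
  h = 2
  s = 1
  (u (h) (s)) = u(2, 1) = 2
  s = 1
  (g (s)) = g(1,) = 2
  (k (u (h) (s)) (g (s))) = k(2, 2) = 0
  (k (t (s) (f (s))) (k (u (h) (s)) (g (s)))) = k(0, 0) = 1
  s = 1
  (f (s)) = f(1,) = 0
  (f (f (s))) = f(0,) = 1
  (f (f (f (s)))) = f(1,) = 0
  (u (k (t (s) (f (s))) (k (u (h) (s)) (g (s)))) (f (f (f (s))))) = u(1, 0) = 0


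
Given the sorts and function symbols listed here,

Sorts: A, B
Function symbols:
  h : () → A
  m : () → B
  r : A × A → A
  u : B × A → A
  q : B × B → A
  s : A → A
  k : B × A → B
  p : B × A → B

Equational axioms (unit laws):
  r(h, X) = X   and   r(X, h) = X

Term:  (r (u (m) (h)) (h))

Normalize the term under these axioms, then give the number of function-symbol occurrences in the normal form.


1. (r (u (m) (h)) (h))  →  (u (m) (h))
normal form: (u (m) (h))

size = 3


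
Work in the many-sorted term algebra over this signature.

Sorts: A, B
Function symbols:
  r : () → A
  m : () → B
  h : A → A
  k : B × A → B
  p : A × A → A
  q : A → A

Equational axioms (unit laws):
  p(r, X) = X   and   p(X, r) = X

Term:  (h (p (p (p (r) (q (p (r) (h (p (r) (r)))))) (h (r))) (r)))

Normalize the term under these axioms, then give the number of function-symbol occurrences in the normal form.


size = 7

1. (h (p (p (p (r) (q (p (r) (h (p (r) (r)))))) (h (r))) (r)))  →  (h (p (p (r) (q (p (r) (h (p (r) (r)))))) (h (r))))
2. (h (p (p (r) (q (p (r) (h (p (r) (r)))))) (h (r))))  →  (h (p (q (p (r) (h (p (r) (r))))) (h (r))))
3. (h (p (q (p (r) (h (p (r) (r))))) (h (r))))  →  (h (p (q (h (p (r) (r)))) (h (r))))
4. (h (p (q (h (p (r) (r)))) (h (r))))  →  (h (p (q (h (r))) (h (r))))
normal form: (h (p (q (h (r))) (h (r))))


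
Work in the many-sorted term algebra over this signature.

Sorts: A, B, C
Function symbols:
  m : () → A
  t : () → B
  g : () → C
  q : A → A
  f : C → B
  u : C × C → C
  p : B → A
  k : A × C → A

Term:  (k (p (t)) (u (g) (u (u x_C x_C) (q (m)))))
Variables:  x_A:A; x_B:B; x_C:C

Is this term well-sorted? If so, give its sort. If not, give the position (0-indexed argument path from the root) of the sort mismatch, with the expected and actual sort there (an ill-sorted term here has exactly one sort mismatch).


    (t) : B
  (p (t)) : A
    (g) : C
        x_C : C
        x_C : C
      (u x_C x_C) : C
        (m) : A
      (q (m)) : A
    (u (u x_C x_C) (q (m))) : ✗ arg 1 at [1, 1, 1] has sort A, expected C

ill-sorted at position [1, 1, 1]: expected C, got A


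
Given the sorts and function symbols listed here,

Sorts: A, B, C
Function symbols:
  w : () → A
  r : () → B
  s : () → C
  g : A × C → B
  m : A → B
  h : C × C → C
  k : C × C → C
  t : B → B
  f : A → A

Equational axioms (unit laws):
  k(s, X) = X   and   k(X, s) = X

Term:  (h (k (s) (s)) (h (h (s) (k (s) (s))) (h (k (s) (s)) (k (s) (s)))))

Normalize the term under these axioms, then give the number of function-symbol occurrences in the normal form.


1. (h (k (s) (s)) (h (h (s) (k (s) (s))) (h (k (s) (s)) (k (s) (s)))))  →  (h (s) (h (h (s) (k (s) (s))) (h (k (s) (s)) (k (s) (s)))))
2. (h (s) (h (h (s) (k (s) (s))) (h (k (s) (s)) (k (s) (s)))))  →  (h (s) (h (h (s) (s)) (h (k (s) (s)) (k (s) (s)))))
3. (h (s) (h (h (s) (s)) (h (k (s) (s)) (k (s) (s)))))  →  (h (s) (h (h (s) (s)) (h (s) (k (s) (s)))))
4. (h (s) (h (h (s) (s)) (h (s) (k (s) (s)))))  →  (h (s) (h (h (s) (s)) (h (s) (s))))
normal form: (h (s) (h (h (s) (s)) (h (s) (s))))

size = 9


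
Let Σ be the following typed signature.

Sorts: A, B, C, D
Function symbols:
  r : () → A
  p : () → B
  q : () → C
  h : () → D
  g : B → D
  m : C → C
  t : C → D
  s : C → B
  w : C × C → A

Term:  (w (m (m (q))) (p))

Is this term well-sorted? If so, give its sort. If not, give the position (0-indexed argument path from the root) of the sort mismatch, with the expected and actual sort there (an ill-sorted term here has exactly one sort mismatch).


      (q) : C
    (m (q)) : C
  (m (m (q))) : C
  (p) : B
(w (m (m (q))) (p)) : ✗ arg 1 at [1] has sort B, expected C

ill-sorted at position [1]: expected C, got B


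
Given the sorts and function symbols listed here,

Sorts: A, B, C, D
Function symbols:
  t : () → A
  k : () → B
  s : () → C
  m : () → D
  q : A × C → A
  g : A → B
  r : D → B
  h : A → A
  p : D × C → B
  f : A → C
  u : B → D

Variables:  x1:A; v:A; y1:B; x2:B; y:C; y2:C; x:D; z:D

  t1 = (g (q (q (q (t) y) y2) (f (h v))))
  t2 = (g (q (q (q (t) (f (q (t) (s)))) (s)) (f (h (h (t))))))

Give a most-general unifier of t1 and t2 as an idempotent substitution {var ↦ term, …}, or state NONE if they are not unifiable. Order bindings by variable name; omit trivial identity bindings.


{v ↦ (h (t)), y ↦ (f (q (t) (s))), y2 ↦ (s)}


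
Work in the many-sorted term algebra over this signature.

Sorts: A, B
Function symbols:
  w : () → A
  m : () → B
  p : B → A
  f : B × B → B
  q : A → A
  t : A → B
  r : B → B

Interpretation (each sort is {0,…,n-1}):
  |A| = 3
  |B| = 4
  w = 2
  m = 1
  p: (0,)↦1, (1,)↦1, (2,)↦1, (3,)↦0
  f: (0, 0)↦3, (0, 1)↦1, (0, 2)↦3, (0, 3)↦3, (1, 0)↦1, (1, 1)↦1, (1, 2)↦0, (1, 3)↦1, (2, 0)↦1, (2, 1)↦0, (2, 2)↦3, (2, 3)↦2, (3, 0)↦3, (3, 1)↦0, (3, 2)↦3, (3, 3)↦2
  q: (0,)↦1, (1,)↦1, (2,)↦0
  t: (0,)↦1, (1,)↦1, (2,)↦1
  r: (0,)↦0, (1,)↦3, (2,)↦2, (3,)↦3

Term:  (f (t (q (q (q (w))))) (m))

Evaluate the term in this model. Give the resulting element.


value = 1

  w = 2
  (q (w)) = q(2,) = 0
  (q (q (w))) = q(0,) = 1
  (q (q (q (w)))) = q(1,) = 1
  (t (q (q (q (w))))) = t(1,) = 1
  m = 1
  (f (t (q (q (q (w))))) (m)) = f(1, 1) = 1


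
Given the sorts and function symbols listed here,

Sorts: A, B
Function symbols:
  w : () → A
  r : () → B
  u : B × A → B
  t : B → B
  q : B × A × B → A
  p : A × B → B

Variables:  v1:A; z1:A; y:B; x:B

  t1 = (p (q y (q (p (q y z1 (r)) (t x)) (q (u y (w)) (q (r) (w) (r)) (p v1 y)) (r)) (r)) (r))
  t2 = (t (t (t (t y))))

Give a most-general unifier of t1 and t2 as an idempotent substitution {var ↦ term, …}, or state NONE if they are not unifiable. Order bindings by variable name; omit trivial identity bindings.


NONE (not unifiable)

head clash or occurs-check failure — not unifiable


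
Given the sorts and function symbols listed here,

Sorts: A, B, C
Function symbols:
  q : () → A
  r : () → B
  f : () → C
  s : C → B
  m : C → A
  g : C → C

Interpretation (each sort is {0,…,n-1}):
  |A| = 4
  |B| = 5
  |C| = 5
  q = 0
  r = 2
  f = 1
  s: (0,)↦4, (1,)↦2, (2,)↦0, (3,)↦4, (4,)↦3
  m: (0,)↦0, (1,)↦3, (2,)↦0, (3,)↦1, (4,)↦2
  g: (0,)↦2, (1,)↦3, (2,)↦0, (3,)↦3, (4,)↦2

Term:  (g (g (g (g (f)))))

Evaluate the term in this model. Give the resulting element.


  f = 1
  (g (f)) = g(1,) = 3
  (g (g (f))) = g(3,) = 3
  (g (g (g (f)))) = g(3,) = 3
  (g (g (g (g (f))))) = g(3,) = 3

value = 3


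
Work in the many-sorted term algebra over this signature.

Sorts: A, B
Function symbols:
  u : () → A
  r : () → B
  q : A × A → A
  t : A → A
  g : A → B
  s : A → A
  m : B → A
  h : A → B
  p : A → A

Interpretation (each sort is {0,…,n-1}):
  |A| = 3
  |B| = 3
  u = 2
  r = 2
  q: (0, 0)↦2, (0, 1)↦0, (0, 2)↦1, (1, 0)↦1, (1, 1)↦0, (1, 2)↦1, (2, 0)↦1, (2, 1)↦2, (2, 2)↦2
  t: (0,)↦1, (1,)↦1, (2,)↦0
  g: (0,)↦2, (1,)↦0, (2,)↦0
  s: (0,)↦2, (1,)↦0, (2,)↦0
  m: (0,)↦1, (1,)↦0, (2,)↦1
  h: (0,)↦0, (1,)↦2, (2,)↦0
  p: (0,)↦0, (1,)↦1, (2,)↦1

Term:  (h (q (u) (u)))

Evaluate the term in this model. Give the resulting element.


value = 0

  u = 2
  u = 2
  (q (u) (u)) = q(2, 2) = 2
  (h (q (u) (u))) = h(2,) = 0


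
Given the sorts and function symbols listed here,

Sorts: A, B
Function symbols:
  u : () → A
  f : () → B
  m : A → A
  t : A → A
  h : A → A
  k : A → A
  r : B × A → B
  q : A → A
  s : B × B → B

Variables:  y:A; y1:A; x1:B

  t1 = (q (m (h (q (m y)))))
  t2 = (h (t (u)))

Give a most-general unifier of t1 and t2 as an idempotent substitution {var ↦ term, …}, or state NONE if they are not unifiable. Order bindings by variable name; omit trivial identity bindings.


head clash or occurs-check failure — not unifiable

NONE (not unifiable)


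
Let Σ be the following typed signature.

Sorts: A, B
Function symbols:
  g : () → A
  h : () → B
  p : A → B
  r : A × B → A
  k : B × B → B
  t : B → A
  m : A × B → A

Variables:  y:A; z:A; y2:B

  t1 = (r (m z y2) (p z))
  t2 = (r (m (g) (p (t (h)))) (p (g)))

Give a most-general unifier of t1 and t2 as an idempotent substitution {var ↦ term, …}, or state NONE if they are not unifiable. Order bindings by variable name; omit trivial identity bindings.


{y2 ↦ (p (t (h))), z ↦ (g)}


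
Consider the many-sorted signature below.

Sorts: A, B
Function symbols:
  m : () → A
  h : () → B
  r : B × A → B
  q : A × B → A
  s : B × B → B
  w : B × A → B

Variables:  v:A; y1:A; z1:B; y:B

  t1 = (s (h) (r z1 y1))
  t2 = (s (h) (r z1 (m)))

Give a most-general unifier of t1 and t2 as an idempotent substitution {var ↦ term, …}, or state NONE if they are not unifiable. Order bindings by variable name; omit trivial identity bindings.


{y1 ↦ (m)}


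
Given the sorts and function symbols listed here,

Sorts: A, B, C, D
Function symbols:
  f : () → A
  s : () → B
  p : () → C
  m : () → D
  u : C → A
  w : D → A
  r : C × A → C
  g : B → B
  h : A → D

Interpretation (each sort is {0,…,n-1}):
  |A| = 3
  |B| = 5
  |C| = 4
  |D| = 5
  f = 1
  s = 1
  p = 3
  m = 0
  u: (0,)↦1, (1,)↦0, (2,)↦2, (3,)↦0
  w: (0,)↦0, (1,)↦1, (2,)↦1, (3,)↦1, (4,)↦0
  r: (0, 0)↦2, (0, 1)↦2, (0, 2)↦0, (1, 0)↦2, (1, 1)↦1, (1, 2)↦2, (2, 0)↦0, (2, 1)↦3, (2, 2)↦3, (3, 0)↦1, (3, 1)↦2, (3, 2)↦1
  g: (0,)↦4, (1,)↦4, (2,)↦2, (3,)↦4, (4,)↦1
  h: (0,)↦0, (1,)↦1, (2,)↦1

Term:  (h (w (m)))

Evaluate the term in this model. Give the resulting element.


value = 0

  m = 0
  (w (m)) = w(0,) = 0
  (h (w (m))) = h(0,) = 0


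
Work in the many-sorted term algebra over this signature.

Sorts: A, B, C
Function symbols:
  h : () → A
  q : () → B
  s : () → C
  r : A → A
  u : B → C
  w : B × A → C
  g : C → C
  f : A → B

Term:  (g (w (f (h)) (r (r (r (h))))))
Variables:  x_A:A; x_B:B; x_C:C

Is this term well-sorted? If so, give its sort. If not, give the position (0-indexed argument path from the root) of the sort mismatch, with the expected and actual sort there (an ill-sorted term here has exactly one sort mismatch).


      (h) : A
    (f (h)) : B
          (h) : A
        (r (h)) : A
      (r (r (h))) : A
    (r (r (r (h)))) : A
  (w (f (h)) (r (r (r (h))))) : C
(g (w (f (h)) (r (r (r (h)))))) : C

well-sorted; sort = C


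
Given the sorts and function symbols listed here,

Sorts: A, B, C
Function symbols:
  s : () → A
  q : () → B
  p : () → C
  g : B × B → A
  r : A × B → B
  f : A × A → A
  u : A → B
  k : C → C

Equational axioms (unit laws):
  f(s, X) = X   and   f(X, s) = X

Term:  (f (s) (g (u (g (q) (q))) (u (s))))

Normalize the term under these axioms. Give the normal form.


normal form = (g (u (g (q) (q))) (u (s)))

1. (f (s) (g (u (g (q) (q))) (u (s))))  →  (g (u (g (q) (q))) (u (s)))


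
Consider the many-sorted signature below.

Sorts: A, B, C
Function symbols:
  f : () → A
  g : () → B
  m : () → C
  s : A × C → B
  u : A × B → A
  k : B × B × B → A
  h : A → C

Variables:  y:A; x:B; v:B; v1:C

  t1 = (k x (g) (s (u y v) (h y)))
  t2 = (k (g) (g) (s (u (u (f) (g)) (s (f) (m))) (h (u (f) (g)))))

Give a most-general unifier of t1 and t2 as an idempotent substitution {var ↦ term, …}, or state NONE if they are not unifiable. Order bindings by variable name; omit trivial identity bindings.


{v ↦ (s (f) (m)), x ↦ (g), y ↦ (u (f) (g))}


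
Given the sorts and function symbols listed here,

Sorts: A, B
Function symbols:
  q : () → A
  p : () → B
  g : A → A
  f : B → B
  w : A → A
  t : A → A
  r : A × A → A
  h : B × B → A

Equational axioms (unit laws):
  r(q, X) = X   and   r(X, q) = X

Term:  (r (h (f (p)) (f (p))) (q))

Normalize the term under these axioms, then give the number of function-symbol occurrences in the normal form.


1. (r (h (f (p)) (f (p))) (q))  →  (h (f (p)) (f (p)))
normal form: (h (f (p)) (f (p)))

size = 5


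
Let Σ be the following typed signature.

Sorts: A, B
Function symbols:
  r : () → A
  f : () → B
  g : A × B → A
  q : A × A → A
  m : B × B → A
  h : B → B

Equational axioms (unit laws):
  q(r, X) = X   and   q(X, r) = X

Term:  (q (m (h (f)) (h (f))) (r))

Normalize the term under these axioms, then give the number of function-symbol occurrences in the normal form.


1. (q (m (h (f)) (h (f))) (r))  →  (m (h (f)) (h (f)))
normal form: (m (h (f)) (h (f)))

size = 5


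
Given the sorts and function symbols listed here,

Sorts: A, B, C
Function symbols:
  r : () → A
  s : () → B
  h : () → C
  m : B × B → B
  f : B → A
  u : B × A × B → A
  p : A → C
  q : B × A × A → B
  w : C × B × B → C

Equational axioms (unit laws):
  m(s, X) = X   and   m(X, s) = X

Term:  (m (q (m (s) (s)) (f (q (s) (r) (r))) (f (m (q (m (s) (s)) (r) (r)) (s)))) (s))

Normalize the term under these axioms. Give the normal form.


1. (m (q (m (s) (s)) (f (q (s) (r) (r))) (f (m (q (m (s) (s)) (r) (r)) (s)))) (s))  →  (q (m (s) (s)) (f (q (s) (r) (r))) (f (m (q (m (s) (s)) (r) (r)) (s))))
2. (q (m (s) (s)) (f (q (s) (r) (r))) (f (m (q (m (s) (s)) (r) (r)) (s))))  →  (q (s) (f (q (s) (r) (r))) (f (m (q (m (s) (s)) (r) (r)) (s))))
3. (q (s) (f (q (s) (r) (r))) (f (m (q (m (s) (s)) (r) (r)) (s))))  →  (q (s) (f (q (s) (r) (r))) (f (q (m (s) (s)) (r) (r))))
4. (q (s) (f (q (s) (r) (r))) (f (q (m (s) (s)) (r) (r))))  →  (q (s) (f (q (s) (r) (r))) (f (q (s) (r) (r))))

normal form = (q (s) (f (q (s) (r) (r))) (f (q (s) (r) (r))))


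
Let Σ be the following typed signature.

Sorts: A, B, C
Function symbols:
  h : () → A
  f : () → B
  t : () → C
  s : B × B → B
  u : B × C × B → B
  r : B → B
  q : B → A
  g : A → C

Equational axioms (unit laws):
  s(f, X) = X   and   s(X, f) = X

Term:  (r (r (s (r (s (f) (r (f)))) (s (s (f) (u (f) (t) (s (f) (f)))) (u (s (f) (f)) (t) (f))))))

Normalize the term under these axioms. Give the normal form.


normal form = (r (r (s (r (r (f))) (s (u (f) (t) (f)) (u (f) (t) (f))))))

1. (r (r (s (r (s (f) (r (f)))) (s (s (f) (u (f) (t) (s (f) (f)))) (u (s (f) (f)) (t) (f))))))  →  (r (r (s (r (r (f))) (s (s (f) (u (f) (t) (s (f) (f)))) (u (s (f) (f)) (t) (f))))))
2. (r (r (s (r (r (f))) (s (s (f) (u (f) (t) (s (f) (f)))) (u (s (f) (f)) (t) (f))))))  →  (r (r (s (r (r (f))) (s (u (f) (t) (s (f) (f))) (u (s (f) (f)) (t) (f))))))
3. (r (r (s (r (r (f))) (s (u (f) (t) (s (f) (f))) (u (s (f) (f)) (t) (f))))))  →  (r (r (s (r (r (f))) (s (u (f) (t) (f)) (u (s (f) (f)) (t) (f))))))
4. (r (r (s (r (r (f))) (s (u (f) (t) (f)) (u (s (f) (f)) (t) (f))))))  →  (r (r (s (r (r (f))) (s (u (f) (t) (f)) (u (f) (t) (f))))))


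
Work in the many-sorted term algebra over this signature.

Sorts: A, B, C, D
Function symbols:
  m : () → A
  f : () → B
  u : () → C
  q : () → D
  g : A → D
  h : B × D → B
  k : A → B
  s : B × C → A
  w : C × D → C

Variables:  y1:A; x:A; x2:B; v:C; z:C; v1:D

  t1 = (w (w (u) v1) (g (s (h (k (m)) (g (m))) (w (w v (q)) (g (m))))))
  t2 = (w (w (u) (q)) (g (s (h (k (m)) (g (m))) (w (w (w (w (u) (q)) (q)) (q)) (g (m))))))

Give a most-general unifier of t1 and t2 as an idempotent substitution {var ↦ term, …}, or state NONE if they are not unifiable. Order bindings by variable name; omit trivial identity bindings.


{v ↦ (w (w (u) (q)) (q)), v1 ↦ (q)}


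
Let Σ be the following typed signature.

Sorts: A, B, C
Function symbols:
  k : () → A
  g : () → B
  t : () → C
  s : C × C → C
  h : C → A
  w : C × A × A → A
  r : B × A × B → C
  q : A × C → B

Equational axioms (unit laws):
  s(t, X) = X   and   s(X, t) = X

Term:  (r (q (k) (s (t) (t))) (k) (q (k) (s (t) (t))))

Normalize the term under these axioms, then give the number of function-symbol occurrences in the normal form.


size = 8

1. (r (q (k) (s (t) (t))) (k) (q (k) (s (t) (t))))  →  (r (q (k) (t)) (k) (q (k) (s (t) (t))))
2. (r (q (k) (t)) (k) (q (k) (s (t) (t))))  →  (r (q (k) (t)) (k) (q (k) (t)))
normal form: (r (q (k) (t)) (k) (q (k) (t)))
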